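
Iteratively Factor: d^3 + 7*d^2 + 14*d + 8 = (d + 4)*(d^2 + 3*d + 2) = (d + 2)*(d + 4)*(d + 1)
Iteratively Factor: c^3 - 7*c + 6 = (c - 2)*(c^2 + 2*c - 3) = (c - 2)*(c - 1)*(c + 3)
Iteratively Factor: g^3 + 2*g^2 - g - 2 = (g - 1)*(g^2 + 3*g + 2) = (g - 1)*(g + 2)*(g + 1)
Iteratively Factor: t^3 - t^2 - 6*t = (t - 3)*(t^2 + 2*t) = t*(t - 3)*(t + 2)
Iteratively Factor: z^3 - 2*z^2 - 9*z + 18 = (z - 3)*(z^2 + z - 6) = (z - 3)*(z + 3)*(z - 2)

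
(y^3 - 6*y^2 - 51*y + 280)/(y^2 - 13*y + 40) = y + 7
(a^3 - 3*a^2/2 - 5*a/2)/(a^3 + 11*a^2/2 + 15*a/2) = (2*a^2 - 3*a - 5)/(2*a^2 + 11*a + 15)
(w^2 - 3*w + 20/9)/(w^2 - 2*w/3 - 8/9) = (3*w - 5)/(3*w + 2)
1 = 1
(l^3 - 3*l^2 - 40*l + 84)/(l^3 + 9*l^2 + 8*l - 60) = (l - 7)/(l + 5)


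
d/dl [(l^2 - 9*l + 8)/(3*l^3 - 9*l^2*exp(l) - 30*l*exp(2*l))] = (l*(9 - 2*l)*(-l^2 + 3*l*exp(l) + 10*exp(2*l)) + (l^2 - 9*l + 8)*(3*l^2*exp(l) - 3*l^2 + 20*l*exp(2*l) + 6*l*exp(l) + 10*exp(2*l)))/(3*l^2*(-l^2 + 3*l*exp(l) + 10*exp(2*l))^2)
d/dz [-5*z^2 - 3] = -10*z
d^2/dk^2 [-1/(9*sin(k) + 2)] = 9*(9*sin(k)^2 - 2*sin(k) - 18)/(9*sin(k) + 2)^3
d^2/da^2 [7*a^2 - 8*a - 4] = 14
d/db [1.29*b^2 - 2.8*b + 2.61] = 2.58*b - 2.8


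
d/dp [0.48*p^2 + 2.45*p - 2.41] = 0.96*p + 2.45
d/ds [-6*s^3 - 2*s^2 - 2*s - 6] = -18*s^2 - 4*s - 2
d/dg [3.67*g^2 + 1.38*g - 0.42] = 7.34*g + 1.38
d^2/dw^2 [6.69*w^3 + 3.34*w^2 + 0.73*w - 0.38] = 40.14*w + 6.68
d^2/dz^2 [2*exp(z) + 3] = 2*exp(z)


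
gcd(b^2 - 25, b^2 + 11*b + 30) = b + 5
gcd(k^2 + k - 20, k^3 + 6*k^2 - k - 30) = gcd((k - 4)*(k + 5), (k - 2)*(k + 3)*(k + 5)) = k + 5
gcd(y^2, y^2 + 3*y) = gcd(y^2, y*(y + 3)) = y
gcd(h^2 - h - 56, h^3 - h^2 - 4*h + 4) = 1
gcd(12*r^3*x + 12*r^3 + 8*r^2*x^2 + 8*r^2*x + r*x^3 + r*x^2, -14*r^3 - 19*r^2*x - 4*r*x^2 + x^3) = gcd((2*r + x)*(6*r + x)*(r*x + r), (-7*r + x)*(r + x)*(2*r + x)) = 2*r + x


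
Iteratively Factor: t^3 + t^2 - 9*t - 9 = (t - 3)*(t^2 + 4*t + 3) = (t - 3)*(t + 3)*(t + 1)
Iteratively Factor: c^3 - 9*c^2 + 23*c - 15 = (c - 1)*(c^2 - 8*c + 15) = (c - 3)*(c - 1)*(c - 5)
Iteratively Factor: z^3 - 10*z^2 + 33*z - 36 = (z - 4)*(z^2 - 6*z + 9) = (z - 4)*(z - 3)*(z - 3)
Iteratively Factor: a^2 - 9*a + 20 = (a - 4)*(a - 5)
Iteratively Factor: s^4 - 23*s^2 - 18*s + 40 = (s + 2)*(s^3 - 2*s^2 - 19*s + 20) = (s - 5)*(s + 2)*(s^2 + 3*s - 4) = (s - 5)*(s + 2)*(s + 4)*(s - 1)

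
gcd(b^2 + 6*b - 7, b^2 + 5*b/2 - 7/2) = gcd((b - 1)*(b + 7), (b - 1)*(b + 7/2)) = b - 1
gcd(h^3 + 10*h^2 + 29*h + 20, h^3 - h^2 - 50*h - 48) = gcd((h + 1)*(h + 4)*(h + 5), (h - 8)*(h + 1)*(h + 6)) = h + 1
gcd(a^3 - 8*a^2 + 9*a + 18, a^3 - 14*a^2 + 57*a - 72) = a - 3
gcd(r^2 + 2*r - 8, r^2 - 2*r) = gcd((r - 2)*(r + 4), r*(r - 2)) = r - 2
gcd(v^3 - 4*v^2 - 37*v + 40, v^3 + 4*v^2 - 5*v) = v^2 + 4*v - 5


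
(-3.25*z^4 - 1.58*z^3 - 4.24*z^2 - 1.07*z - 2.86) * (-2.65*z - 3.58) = 8.6125*z^5 + 15.822*z^4 + 16.8924*z^3 + 18.0147*z^2 + 11.4096*z + 10.2388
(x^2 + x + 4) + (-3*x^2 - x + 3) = 7 - 2*x^2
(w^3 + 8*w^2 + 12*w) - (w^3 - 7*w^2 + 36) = 15*w^2 + 12*w - 36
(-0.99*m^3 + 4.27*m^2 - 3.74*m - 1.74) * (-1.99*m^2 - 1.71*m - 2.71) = 1.9701*m^5 - 6.8044*m^4 + 2.8238*m^3 - 1.7137*m^2 + 13.1108*m + 4.7154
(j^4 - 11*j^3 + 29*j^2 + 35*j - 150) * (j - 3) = j^5 - 14*j^4 + 62*j^3 - 52*j^2 - 255*j + 450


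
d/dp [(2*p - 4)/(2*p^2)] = (4 - p)/p^3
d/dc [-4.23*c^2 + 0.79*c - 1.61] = 0.79 - 8.46*c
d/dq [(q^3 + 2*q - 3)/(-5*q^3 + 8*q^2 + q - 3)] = (8*q^4 + 22*q^3 - 70*q^2 + 48*q - 3)/(25*q^6 - 80*q^5 + 54*q^4 + 46*q^3 - 47*q^2 - 6*q + 9)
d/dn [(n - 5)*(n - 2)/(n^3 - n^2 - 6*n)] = (-n^4 + 14*n^3 - 43*n^2 + 20*n + 60)/(n^2*(n^4 - 2*n^3 - 11*n^2 + 12*n + 36))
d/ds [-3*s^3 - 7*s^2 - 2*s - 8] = -9*s^2 - 14*s - 2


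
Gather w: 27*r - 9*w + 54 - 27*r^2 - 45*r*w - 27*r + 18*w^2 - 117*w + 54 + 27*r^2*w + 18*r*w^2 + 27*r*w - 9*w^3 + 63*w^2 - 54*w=-27*r^2 - 9*w^3 + w^2*(18*r + 81) + w*(27*r^2 - 18*r - 180) + 108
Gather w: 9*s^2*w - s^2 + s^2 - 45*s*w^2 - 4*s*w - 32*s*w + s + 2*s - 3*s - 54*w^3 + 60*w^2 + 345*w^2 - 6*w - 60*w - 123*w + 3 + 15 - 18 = -54*w^3 + w^2*(405 - 45*s) + w*(9*s^2 - 36*s - 189)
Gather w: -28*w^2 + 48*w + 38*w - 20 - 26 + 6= -28*w^2 + 86*w - 40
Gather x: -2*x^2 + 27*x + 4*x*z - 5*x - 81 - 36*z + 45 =-2*x^2 + x*(4*z + 22) - 36*z - 36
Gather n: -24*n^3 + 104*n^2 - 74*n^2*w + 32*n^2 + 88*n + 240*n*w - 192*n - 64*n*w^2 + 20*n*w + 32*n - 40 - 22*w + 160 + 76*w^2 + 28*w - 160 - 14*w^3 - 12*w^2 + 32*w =-24*n^3 + n^2*(136 - 74*w) + n*(-64*w^2 + 260*w - 72) - 14*w^3 + 64*w^2 + 38*w - 40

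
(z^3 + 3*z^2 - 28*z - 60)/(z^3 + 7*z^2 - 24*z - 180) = (z + 2)/(z + 6)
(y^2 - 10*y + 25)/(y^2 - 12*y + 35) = (y - 5)/(y - 7)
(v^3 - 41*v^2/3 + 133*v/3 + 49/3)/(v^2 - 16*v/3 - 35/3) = (3*v^2 - 20*v - 7)/(3*v + 5)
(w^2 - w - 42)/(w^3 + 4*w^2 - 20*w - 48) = (w - 7)/(w^2 - 2*w - 8)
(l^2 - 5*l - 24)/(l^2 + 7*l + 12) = (l - 8)/(l + 4)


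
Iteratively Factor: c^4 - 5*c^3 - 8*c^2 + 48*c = (c)*(c^3 - 5*c^2 - 8*c + 48) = c*(c + 3)*(c^2 - 8*c + 16) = c*(c - 4)*(c + 3)*(c - 4)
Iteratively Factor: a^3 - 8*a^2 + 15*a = (a - 5)*(a^2 - 3*a) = a*(a - 5)*(a - 3)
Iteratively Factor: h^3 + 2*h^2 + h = (h)*(h^2 + 2*h + 1) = h*(h + 1)*(h + 1)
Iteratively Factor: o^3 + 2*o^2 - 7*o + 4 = (o + 4)*(o^2 - 2*o + 1) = (o - 1)*(o + 4)*(o - 1)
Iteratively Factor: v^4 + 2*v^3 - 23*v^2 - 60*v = (v + 4)*(v^3 - 2*v^2 - 15*v) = (v + 3)*(v + 4)*(v^2 - 5*v) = v*(v + 3)*(v + 4)*(v - 5)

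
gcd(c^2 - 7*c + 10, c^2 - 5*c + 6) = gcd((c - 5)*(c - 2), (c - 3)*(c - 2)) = c - 2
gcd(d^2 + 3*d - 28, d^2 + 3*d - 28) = d^2 + 3*d - 28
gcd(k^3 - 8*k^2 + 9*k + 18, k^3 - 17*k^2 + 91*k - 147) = k - 3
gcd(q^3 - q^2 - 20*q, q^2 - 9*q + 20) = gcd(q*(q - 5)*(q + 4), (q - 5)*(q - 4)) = q - 5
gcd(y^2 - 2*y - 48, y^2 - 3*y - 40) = y - 8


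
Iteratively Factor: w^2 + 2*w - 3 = (w - 1)*(w + 3)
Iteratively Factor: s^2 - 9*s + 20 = (s - 4)*(s - 5)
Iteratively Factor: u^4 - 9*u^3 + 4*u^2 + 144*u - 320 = (u - 4)*(u^3 - 5*u^2 - 16*u + 80) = (u - 4)^2*(u^2 - u - 20) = (u - 4)^2*(u + 4)*(u - 5)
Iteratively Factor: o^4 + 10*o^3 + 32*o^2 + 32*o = (o + 4)*(o^3 + 6*o^2 + 8*o) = (o + 2)*(o + 4)*(o^2 + 4*o) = o*(o + 2)*(o + 4)*(o + 4)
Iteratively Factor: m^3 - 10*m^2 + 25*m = (m - 5)*(m^2 - 5*m) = (m - 5)^2*(m)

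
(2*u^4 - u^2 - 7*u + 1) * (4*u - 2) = 8*u^5 - 4*u^4 - 4*u^3 - 26*u^2 + 18*u - 2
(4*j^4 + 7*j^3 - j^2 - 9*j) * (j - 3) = 4*j^5 - 5*j^4 - 22*j^3 - 6*j^2 + 27*j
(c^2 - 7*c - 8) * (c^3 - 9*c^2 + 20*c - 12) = c^5 - 16*c^4 + 75*c^3 - 80*c^2 - 76*c + 96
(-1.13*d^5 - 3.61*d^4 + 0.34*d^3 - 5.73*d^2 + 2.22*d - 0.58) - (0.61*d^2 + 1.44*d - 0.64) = -1.13*d^5 - 3.61*d^4 + 0.34*d^3 - 6.34*d^2 + 0.78*d + 0.0600000000000001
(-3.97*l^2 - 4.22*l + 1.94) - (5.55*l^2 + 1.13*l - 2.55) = -9.52*l^2 - 5.35*l + 4.49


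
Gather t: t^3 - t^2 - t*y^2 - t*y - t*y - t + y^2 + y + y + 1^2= t^3 - t^2 + t*(-y^2 - 2*y - 1) + y^2 + 2*y + 1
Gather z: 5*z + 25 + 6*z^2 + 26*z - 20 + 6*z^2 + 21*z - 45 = 12*z^2 + 52*z - 40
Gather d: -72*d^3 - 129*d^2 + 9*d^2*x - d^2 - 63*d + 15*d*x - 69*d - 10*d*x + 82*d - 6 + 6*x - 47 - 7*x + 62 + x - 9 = -72*d^3 + d^2*(9*x - 130) + d*(5*x - 50)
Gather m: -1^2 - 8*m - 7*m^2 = -7*m^2 - 8*m - 1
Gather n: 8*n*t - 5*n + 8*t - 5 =n*(8*t - 5) + 8*t - 5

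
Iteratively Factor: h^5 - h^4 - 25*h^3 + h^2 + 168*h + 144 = (h - 4)*(h^4 + 3*h^3 - 13*h^2 - 51*h - 36) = (h - 4)^2*(h^3 + 7*h^2 + 15*h + 9) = (h - 4)^2*(h + 3)*(h^2 + 4*h + 3) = (h - 4)^2*(h + 3)^2*(h + 1)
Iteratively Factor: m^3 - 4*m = (m - 2)*(m^2 + 2*m) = (m - 2)*(m + 2)*(m)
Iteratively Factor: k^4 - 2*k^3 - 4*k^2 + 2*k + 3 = (k + 1)*(k^3 - 3*k^2 - k + 3) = (k + 1)^2*(k^2 - 4*k + 3) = (k - 1)*(k + 1)^2*(k - 3)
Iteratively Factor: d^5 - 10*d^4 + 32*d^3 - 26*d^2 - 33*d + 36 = (d - 1)*(d^4 - 9*d^3 + 23*d^2 - 3*d - 36) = (d - 3)*(d - 1)*(d^3 - 6*d^2 + 5*d + 12) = (d - 4)*(d - 3)*(d - 1)*(d^2 - 2*d - 3) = (d - 4)*(d - 3)*(d - 1)*(d + 1)*(d - 3)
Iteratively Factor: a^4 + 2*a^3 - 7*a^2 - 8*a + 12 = (a - 1)*(a^3 + 3*a^2 - 4*a - 12) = (a - 1)*(a + 2)*(a^2 + a - 6) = (a - 2)*(a - 1)*(a + 2)*(a + 3)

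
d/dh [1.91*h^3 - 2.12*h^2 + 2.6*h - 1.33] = 5.73*h^2 - 4.24*h + 2.6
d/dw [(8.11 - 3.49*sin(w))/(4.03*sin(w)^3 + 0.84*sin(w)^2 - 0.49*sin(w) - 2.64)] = (28.1294*sin(w)^3 - 95.1183*sin(w)^2 - 13.6248*sin(w) + 13.1875)*cos(w)/(16.2409*sin(w)^6 + 6.7704*sin(w)^5 - 3.2438*sin(w)^4 - 22.1016*sin(w)^3 - 4.1951*sin(w)^2 + 2.5872*sin(w) + 6.9696)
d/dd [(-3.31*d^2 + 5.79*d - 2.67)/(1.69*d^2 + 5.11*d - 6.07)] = (-26.6992*d^2 + 49.208*d - 21.5016)/(2.8561*d^4 + 17.2718*d^3 + 5.5955*d^2 - 62.0354*d + 36.8449)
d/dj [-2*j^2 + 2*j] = 2 - 4*j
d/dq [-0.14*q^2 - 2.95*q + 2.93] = -0.28*q - 2.95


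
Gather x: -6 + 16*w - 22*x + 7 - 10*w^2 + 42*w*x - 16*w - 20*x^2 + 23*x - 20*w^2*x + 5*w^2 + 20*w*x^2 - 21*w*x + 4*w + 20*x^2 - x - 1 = -5*w^2 + 20*w*x^2 + 4*w + x*(-20*w^2 + 21*w)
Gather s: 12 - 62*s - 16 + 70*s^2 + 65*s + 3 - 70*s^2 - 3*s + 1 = 0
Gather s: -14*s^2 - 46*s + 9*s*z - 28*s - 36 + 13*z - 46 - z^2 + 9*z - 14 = -14*s^2 + s*(9*z - 74) - z^2 + 22*z - 96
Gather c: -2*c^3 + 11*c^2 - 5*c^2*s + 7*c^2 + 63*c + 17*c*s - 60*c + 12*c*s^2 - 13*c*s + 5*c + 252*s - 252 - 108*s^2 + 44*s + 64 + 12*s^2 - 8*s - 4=-2*c^3 + c^2*(18 - 5*s) + c*(12*s^2 + 4*s + 8) - 96*s^2 + 288*s - 192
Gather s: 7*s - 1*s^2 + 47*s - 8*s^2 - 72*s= -9*s^2 - 18*s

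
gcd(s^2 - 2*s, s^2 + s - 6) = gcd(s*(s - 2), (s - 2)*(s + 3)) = s - 2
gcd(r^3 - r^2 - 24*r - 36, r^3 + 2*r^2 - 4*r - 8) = r + 2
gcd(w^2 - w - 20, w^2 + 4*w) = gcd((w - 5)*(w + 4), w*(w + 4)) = w + 4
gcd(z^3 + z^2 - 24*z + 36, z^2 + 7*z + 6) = z + 6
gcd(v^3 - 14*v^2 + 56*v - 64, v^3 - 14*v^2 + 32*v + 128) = v - 8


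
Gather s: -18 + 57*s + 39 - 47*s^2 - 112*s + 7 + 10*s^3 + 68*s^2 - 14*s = 10*s^3 + 21*s^2 - 69*s + 28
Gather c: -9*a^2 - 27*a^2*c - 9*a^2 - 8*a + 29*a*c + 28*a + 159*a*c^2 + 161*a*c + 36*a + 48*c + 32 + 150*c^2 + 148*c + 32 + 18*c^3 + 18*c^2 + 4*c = -18*a^2 + 56*a + 18*c^3 + c^2*(159*a + 168) + c*(-27*a^2 + 190*a + 200) + 64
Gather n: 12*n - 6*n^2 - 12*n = -6*n^2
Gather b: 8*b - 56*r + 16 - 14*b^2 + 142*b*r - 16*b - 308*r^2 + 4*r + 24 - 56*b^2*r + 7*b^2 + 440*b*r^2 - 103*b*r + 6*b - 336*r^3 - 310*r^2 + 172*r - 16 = b^2*(-56*r - 7) + b*(440*r^2 + 39*r - 2) - 336*r^3 - 618*r^2 + 120*r + 24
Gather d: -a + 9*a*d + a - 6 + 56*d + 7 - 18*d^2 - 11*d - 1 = -18*d^2 + d*(9*a + 45)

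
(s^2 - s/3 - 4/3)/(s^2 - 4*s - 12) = (-3*s^2 + s + 4)/(3*(-s^2 + 4*s + 12))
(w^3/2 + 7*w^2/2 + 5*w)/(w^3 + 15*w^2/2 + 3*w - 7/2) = w*(w^2 + 7*w + 10)/(2*w^3 + 15*w^2 + 6*w - 7)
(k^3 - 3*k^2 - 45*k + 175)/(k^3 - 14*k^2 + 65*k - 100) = (k + 7)/(k - 4)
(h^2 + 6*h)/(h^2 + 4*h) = (h + 6)/(h + 4)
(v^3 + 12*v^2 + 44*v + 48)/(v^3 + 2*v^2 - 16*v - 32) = (v + 6)/(v - 4)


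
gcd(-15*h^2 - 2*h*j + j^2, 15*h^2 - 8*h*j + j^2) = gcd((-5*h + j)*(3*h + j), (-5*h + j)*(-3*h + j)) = 5*h - j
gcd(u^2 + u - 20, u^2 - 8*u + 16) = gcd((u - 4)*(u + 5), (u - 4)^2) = u - 4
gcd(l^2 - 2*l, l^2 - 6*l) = l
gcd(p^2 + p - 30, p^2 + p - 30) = p^2 + p - 30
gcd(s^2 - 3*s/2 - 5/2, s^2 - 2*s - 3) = s + 1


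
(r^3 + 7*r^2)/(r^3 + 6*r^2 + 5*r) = r*(r + 7)/(r^2 + 6*r + 5)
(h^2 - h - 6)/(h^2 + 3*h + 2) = (h - 3)/(h + 1)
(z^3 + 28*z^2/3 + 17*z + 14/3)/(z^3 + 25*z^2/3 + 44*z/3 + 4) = (z + 7)/(z + 6)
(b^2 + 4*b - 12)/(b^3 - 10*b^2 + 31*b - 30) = (b + 6)/(b^2 - 8*b + 15)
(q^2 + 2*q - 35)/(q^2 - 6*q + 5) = (q + 7)/(q - 1)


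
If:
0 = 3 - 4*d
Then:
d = 3/4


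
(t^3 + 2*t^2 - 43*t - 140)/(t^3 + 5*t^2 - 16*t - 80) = (t - 7)/(t - 4)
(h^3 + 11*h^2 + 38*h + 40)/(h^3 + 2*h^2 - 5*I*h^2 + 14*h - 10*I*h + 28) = (h^2 + 9*h + 20)/(h^2 - 5*I*h + 14)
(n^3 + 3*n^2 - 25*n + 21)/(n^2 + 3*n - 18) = (n^2 + 6*n - 7)/(n + 6)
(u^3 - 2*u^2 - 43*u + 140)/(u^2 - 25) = (u^2 + 3*u - 28)/(u + 5)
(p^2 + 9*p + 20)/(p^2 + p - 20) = (p + 4)/(p - 4)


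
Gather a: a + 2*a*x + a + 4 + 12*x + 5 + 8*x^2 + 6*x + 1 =a*(2*x + 2) + 8*x^2 + 18*x + 10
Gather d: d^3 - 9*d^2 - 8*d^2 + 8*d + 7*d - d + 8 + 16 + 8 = d^3 - 17*d^2 + 14*d + 32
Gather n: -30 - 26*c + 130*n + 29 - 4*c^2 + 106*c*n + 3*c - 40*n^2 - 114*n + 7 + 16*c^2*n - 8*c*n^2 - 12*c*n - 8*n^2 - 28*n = -4*c^2 - 23*c + n^2*(-8*c - 48) + n*(16*c^2 + 94*c - 12) + 6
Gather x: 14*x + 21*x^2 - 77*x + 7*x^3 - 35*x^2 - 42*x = 7*x^3 - 14*x^2 - 105*x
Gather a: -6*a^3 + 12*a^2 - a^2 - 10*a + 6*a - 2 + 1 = -6*a^3 + 11*a^2 - 4*a - 1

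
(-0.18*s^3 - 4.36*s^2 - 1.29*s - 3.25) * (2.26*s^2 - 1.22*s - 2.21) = -0.4068*s^5 - 9.634*s^4 + 2.8016*s^3 + 3.8644*s^2 + 6.8159*s + 7.1825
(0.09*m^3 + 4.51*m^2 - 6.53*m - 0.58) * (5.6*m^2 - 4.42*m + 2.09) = 0.504*m^5 + 24.8582*m^4 - 56.3141*m^3 + 35.0405*m^2 - 11.0841*m - 1.2122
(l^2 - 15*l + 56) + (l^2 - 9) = 2*l^2 - 15*l + 47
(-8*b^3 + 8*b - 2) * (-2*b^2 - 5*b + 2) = 16*b^5 + 40*b^4 - 32*b^3 - 36*b^2 + 26*b - 4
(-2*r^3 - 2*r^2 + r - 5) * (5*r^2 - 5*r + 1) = -10*r^5 + 13*r^3 - 32*r^2 + 26*r - 5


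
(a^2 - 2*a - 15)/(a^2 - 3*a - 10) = (a + 3)/(a + 2)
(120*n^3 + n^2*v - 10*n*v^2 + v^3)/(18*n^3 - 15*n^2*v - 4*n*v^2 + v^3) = (40*n^2 - 13*n*v + v^2)/(6*n^2 - 7*n*v + v^2)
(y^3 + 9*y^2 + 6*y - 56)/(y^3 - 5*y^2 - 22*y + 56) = (y + 7)/(y - 7)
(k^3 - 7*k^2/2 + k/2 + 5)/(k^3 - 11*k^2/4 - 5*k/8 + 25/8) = 4*(k - 2)/(4*k - 5)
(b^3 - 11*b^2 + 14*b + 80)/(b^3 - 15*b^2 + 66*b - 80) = (b + 2)/(b - 2)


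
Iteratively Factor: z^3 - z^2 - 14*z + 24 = (z - 2)*(z^2 + z - 12) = (z - 2)*(z + 4)*(z - 3)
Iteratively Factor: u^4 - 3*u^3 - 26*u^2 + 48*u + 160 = (u - 5)*(u^3 + 2*u^2 - 16*u - 32) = (u - 5)*(u + 4)*(u^2 - 2*u - 8) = (u - 5)*(u + 2)*(u + 4)*(u - 4)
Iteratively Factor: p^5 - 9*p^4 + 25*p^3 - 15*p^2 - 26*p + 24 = (p - 1)*(p^4 - 8*p^3 + 17*p^2 + 2*p - 24) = (p - 2)*(p - 1)*(p^3 - 6*p^2 + 5*p + 12) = (p - 4)*(p - 2)*(p - 1)*(p^2 - 2*p - 3) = (p - 4)*(p - 2)*(p - 1)*(p + 1)*(p - 3)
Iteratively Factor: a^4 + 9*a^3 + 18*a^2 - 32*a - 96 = (a - 2)*(a^3 + 11*a^2 + 40*a + 48) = (a - 2)*(a + 4)*(a^2 + 7*a + 12) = (a - 2)*(a + 4)^2*(a + 3)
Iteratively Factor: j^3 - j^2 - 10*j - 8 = (j + 1)*(j^2 - 2*j - 8) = (j - 4)*(j + 1)*(j + 2)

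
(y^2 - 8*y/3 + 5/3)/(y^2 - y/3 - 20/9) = 3*(y - 1)/(3*y + 4)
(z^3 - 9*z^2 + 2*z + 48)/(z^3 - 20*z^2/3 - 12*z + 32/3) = 3*(z - 3)/(3*z - 2)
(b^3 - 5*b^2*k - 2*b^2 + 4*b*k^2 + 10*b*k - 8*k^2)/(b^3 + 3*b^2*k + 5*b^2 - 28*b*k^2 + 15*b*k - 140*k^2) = (b^2 - b*k - 2*b + 2*k)/(b^2 + 7*b*k + 5*b + 35*k)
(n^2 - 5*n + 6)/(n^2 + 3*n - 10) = (n - 3)/(n + 5)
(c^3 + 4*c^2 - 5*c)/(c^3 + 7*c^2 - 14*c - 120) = c*(c - 1)/(c^2 + 2*c - 24)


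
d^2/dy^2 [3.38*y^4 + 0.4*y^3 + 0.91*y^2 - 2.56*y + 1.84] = 40.56*y^2 + 2.4*y + 1.82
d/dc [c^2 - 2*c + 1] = 2*c - 2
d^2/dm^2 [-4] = 0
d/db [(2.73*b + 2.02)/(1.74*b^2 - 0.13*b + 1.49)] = (-4.7502*b^2 - 7.0296*b + 4.3303)/(3.0276*b^4 - 0.4524*b^3 + 5.2021*b^2 - 0.3874*b + 2.2201)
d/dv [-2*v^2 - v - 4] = -4*v - 1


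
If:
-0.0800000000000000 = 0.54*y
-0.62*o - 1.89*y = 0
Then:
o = 0.45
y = -0.15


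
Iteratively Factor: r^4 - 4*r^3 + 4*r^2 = (r - 2)*(r^3 - 2*r^2) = (r - 2)^2*(r^2) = r*(r - 2)^2*(r)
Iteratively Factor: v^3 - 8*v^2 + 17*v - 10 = (v - 5)*(v^2 - 3*v + 2) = (v - 5)*(v - 2)*(v - 1)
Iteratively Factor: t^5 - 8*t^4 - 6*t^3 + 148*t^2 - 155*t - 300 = (t - 3)*(t^4 - 5*t^3 - 21*t^2 + 85*t + 100) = (t - 3)*(t + 1)*(t^3 - 6*t^2 - 15*t + 100) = (t - 5)*(t - 3)*(t + 1)*(t^2 - t - 20) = (t - 5)^2*(t - 3)*(t + 1)*(t + 4)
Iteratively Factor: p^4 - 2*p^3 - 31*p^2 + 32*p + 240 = (p - 4)*(p^3 + 2*p^2 - 23*p - 60) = (p - 4)*(p + 3)*(p^2 - p - 20) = (p - 4)*(p + 3)*(p + 4)*(p - 5)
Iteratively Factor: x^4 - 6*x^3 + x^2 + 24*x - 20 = (x - 1)*(x^3 - 5*x^2 - 4*x + 20) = (x - 5)*(x - 1)*(x^2 - 4) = (x - 5)*(x - 2)*(x - 1)*(x + 2)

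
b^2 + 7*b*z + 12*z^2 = (b + 3*z)*(b + 4*z)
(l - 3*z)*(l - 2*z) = l^2 - 5*l*z + 6*z^2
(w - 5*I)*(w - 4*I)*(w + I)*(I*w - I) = I*w^4 + 8*w^3 - I*w^3 - 8*w^2 - 11*I*w^2 + 20*w + 11*I*w - 20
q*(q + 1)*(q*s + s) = q^3*s + 2*q^2*s + q*s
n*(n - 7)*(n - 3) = n^3 - 10*n^2 + 21*n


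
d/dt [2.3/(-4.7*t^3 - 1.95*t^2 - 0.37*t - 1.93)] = (32.43*t^2 + 8.97*t + 0.851)/(4.7*t^3 + 1.95*t^2 + 0.37*t + 1.93)^2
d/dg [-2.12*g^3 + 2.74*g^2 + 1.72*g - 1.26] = -6.36*g^2 + 5.48*g + 1.72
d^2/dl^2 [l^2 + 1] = 2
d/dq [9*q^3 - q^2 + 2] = q*(27*q - 2)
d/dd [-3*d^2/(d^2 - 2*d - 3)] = 6*d*(d + 3)/(d^4 - 4*d^3 - 2*d^2 + 12*d + 9)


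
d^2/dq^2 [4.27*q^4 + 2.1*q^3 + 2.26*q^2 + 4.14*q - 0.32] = 51.24*q^2 + 12.6*q + 4.52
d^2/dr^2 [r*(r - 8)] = 2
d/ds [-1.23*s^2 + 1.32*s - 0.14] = 1.32 - 2.46*s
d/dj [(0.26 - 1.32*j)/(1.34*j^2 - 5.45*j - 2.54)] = (1.7688*j^2 - 0.6968*j + 4.7698)/(1.7956*j^4 - 14.606*j^3 + 22.8953*j^2 + 27.686*j + 6.4516)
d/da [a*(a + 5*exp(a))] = a*(5*exp(a) + 1) + a + 5*exp(a)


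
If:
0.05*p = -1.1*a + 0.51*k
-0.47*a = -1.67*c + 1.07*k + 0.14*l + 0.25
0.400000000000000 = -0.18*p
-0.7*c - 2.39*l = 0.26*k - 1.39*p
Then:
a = -1.41940298507463*l - 1.76177253268541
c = -2.27717295873573*l - 2.9203851543317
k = -3.06145741878841*l - 4.01776646483346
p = -2.22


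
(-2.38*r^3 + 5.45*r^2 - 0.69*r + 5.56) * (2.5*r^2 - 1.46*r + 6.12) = -5.95*r^5 + 17.0998*r^4 - 24.2476*r^3 + 48.2614*r^2 - 12.3404*r + 34.0272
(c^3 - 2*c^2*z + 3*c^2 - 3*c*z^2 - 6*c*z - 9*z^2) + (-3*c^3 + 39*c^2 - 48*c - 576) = -2*c^3 - 2*c^2*z + 42*c^2 - 3*c*z^2 - 6*c*z - 48*c - 9*z^2 - 576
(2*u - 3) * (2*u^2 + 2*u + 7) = 4*u^3 - 2*u^2 + 8*u - 21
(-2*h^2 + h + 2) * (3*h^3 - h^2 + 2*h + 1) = -6*h^5 + 5*h^4 + h^3 - 2*h^2 + 5*h + 2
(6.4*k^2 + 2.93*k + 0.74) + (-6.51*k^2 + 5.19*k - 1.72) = -0.109999999999999*k^2 + 8.12*k - 0.98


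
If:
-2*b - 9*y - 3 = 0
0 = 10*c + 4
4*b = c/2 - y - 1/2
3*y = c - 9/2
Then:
No Solution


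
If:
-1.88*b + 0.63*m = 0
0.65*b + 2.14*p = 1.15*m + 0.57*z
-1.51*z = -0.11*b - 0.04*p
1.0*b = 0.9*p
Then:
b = 0.00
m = 0.00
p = 0.00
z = 0.00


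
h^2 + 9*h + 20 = (h + 4)*(h + 5)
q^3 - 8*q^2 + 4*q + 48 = (q - 6)*(q - 4)*(q + 2)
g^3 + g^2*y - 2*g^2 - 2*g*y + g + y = (g - 1)^2*(g + y)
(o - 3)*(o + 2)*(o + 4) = o^3 + 3*o^2 - 10*o - 24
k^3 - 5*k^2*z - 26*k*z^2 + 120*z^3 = (k - 6*z)*(k - 4*z)*(k + 5*z)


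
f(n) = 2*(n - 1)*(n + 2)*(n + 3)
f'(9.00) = 632.00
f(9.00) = 2112.00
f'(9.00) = 632.00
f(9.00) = 2112.00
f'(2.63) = 85.58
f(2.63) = 84.98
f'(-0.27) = -1.88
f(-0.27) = -12.00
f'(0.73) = 16.88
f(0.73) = -5.50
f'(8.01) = 515.12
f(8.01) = 1545.15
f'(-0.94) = -7.74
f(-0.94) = -8.47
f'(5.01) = 232.76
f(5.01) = 450.32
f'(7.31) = 439.58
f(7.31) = 1211.34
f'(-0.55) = -4.98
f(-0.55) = -11.01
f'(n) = 2*(n - 1)*(n + 2) + 2*(n - 1)*(n + 3) + 2*(n + 2)*(n + 3)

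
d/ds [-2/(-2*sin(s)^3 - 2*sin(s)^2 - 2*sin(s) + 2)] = (-2*sin(s) + 3*cos(s)^2 - 4)*cos(s)/(sin(s)^3 + sin(s)^2 + sin(s) - 1)^2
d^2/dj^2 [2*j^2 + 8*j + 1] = 4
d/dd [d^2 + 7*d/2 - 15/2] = 2*d + 7/2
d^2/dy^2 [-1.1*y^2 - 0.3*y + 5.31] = -2.20000000000000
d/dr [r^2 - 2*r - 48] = 2*r - 2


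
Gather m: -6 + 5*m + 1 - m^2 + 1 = -m^2 + 5*m - 4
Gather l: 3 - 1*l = 3 - l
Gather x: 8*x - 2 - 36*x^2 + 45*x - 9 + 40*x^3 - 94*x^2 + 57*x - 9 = 40*x^3 - 130*x^2 + 110*x - 20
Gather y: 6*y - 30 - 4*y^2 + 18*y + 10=-4*y^2 + 24*y - 20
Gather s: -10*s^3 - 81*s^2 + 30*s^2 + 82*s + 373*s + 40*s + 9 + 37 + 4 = -10*s^3 - 51*s^2 + 495*s + 50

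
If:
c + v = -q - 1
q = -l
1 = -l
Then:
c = -v - 2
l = -1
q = 1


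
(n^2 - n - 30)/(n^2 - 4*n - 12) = (n + 5)/(n + 2)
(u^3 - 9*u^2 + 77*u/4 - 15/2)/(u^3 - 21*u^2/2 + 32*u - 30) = (u - 1/2)/(u - 2)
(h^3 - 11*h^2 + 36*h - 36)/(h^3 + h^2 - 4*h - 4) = (h^2 - 9*h + 18)/(h^2 + 3*h + 2)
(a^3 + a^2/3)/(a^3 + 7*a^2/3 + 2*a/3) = a/(a + 2)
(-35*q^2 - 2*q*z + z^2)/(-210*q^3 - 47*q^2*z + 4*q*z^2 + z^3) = 1/(6*q + z)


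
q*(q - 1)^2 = q^3 - 2*q^2 + q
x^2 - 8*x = x*(x - 8)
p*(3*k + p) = 3*k*p + p^2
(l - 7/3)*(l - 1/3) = l^2 - 8*l/3 + 7/9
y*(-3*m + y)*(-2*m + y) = 6*m^2*y - 5*m*y^2 + y^3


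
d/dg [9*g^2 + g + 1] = 18*g + 1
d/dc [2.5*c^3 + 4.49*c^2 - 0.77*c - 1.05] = 7.5*c^2 + 8.98*c - 0.77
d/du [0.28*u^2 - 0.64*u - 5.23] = 0.56*u - 0.64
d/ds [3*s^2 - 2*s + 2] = 6*s - 2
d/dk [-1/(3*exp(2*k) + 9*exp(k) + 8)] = (6*exp(k) + 9)*exp(k)/(3*exp(2*k) + 9*exp(k) + 8)^2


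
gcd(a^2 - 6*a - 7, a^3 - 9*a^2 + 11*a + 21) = a^2 - 6*a - 7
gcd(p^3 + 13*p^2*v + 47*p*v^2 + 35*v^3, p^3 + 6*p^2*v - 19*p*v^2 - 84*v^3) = p + 7*v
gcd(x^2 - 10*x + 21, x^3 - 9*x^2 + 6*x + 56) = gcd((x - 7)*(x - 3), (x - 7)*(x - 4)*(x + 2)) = x - 7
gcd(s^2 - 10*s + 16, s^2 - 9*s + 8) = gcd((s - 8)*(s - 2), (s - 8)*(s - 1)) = s - 8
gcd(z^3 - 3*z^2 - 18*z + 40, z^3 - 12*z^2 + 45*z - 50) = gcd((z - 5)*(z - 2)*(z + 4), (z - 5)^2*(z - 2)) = z^2 - 7*z + 10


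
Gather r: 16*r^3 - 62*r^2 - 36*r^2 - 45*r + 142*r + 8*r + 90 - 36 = 16*r^3 - 98*r^2 + 105*r + 54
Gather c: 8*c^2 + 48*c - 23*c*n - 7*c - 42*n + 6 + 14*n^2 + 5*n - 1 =8*c^2 + c*(41 - 23*n) + 14*n^2 - 37*n + 5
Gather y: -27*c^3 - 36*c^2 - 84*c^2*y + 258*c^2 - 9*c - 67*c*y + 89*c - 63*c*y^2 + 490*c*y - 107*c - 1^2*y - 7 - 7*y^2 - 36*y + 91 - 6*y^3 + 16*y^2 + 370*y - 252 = -27*c^3 + 222*c^2 - 27*c - 6*y^3 + y^2*(9 - 63*c) + y*(-84*c^2 + 423*c + 333) - 168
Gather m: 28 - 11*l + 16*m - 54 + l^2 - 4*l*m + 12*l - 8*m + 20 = l^2 + l + m*(8 - 4*l) - 6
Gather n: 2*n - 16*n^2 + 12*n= -16*n^2 + 14*n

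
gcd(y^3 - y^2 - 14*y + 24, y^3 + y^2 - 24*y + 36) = y^2 - 5*y + 6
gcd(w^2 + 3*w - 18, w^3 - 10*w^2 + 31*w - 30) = w - 3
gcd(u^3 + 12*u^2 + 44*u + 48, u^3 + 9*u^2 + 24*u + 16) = u + 4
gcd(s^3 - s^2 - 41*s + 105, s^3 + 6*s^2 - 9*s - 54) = s - 3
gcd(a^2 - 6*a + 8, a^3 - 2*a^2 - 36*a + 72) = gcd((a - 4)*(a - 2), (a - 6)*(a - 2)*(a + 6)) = a - 2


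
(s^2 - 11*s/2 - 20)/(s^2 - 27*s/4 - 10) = 2*(2*s + 5)/(4*s + 5)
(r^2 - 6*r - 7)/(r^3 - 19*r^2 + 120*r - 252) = (r + 1)/(r^2 - 12*r + 36)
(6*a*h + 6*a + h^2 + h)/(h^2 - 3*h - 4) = (6*a + h)/(h - 4)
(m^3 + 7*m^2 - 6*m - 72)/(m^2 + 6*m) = m + 1 - 12/m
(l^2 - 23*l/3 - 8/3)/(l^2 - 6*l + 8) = (3*l^2 - 23*l - 8)/(3*(l^2 - 6*l + 8))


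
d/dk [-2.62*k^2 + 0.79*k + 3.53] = 0.79 - 5.24*k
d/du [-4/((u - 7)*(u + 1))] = 8*(u - 3)/((u - 7)^2*(u + 1)^2)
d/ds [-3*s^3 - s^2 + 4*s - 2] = -9*s^2 - 2*s + 4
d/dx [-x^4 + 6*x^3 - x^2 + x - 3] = -4*x^3 + 18*x^2 - 2*x + 1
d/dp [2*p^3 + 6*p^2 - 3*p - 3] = 6*p^2 + 12*p - 3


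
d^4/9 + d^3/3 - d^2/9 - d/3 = d*(d/3 + 1/3)*(d/3 + 1)*(d - 1)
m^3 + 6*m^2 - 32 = (m - 2)*(m + 4)^2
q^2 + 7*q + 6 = (q + 1)*(q + 6)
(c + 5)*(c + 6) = c^2 + 11*c + 30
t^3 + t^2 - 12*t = t*(t - 3)*(t + 4)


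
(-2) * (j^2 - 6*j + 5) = -2*j^2 + 12*j - 10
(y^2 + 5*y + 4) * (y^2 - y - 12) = y^4 + 4*y^3 - 13*y^2 - 64*y - 48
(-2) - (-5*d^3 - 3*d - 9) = 5*d^3 + 3*d + 7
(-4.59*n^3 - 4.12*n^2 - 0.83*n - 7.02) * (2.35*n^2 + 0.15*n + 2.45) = -10.7865*n^5 - 10.3705*n^4 - 13.814*n^3 - 26.7155*n^2 - 3.0865*n - 17.199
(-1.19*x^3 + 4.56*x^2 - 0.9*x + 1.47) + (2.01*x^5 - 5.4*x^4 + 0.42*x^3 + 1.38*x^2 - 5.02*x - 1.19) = 2.01*x^5 - 5.4*x^4 - 0.77*x^3 + 5.94*x^2 - 5.92*x + 0.28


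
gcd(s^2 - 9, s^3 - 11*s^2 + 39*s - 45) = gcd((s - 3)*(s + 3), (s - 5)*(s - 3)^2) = s - 3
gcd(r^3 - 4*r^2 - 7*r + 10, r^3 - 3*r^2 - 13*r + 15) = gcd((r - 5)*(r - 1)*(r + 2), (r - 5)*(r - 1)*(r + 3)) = r^2 - 6*r + 5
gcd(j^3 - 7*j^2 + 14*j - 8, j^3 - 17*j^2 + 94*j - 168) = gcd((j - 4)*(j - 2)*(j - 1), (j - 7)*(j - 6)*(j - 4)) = j - 4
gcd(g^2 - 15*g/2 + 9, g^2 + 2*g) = 1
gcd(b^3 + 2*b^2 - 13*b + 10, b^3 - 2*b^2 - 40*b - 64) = 1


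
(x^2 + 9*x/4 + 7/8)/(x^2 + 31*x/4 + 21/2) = (x + 1/2)/(x + 6)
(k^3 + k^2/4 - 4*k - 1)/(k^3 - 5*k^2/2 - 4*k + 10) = (4*k + 1)/(2*(2*k - 5))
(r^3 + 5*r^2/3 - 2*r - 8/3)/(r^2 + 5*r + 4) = (3*r^2 + 2*r - 8)/(3*(r + 4))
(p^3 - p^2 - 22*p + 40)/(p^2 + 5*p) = p - 6 + 8/p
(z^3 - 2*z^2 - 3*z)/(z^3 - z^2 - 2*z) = (z - 3)/(z - 2)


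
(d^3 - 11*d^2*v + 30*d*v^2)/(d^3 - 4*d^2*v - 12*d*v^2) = (d - 5*v)/(d + 2*v)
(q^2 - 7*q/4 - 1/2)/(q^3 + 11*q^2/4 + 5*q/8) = 2*(q - 2)/(q*(2*q + 5))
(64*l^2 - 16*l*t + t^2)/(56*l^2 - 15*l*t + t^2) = (-8*l + t)/(-7*l + t)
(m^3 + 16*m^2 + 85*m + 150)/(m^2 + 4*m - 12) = (m^2 + 10*m + 25)/(m - 2)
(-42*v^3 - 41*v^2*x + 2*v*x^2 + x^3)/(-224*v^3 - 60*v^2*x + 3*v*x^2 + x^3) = (-6*v^2 - 5*v*x + x^2)/(-32*v^2 - 4*v*x + x^2)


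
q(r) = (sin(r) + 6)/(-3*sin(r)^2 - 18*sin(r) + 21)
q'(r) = (6*sin(r)*cos(r) + 18*cos(r))*(sin(r) + 6)/(-3*sin(r)^2 - 18*sin(r) + 21)^2 + cos(r)/(-3*sin(r)^2 - 18*sin(r) + 21)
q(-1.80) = 0.14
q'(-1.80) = -0.02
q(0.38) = 0.46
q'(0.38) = 0.69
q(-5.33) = 1.57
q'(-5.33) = 4.95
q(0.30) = 0.41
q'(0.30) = 0.56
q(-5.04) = 5.48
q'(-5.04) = 33.18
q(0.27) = 0.39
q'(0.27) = 0.52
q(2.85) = 0.40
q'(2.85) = -0.55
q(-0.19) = 0.24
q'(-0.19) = 0.20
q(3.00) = 0.33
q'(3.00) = -0.39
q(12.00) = 0.18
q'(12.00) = 0.11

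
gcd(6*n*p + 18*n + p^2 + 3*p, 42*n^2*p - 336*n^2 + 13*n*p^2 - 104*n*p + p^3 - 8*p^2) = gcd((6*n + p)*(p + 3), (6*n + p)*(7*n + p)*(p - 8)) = 6*n + p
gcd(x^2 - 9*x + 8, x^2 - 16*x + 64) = x - 8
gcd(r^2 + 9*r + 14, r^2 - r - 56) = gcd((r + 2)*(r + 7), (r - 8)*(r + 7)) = r + 7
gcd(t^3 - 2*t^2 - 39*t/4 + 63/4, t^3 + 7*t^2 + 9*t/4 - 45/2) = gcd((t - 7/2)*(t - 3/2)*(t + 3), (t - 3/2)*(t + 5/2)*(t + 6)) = t - 3/2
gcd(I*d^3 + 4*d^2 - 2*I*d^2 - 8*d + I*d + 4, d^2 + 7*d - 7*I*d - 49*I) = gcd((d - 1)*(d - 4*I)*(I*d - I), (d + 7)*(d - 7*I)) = 1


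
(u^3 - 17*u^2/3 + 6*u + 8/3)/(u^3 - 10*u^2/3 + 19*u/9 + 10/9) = 3*(u - 4)/(3*u - 5)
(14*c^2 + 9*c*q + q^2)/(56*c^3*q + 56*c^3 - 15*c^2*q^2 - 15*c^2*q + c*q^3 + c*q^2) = (14*c^2 + 9*c*q + q^2)/(c*(56*c^2*q + 56*c^2 - 15*c*q^2 - 15*c*q + q^3 + q^2))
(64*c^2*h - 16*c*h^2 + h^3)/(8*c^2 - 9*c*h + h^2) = h*(8*c - h)/(c - h)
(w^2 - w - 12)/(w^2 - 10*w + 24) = (w + 3)/(w - 6)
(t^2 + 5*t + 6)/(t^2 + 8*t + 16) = (t^2 + 5*t + 6)/(t^2 + 8*t + 16)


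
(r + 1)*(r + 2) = r^2 + 3*r + 2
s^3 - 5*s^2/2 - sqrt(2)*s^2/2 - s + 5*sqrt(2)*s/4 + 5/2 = (s - 5/2)*(s - sqrt(2))*(s + sqrt(2)/2)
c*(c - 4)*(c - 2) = c^3 - 6*c^2 + 8*c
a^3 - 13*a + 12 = (a - 3)*(a - 1)*(a + 4)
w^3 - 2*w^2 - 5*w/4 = w*(w - 5/2)*(w + 1/2)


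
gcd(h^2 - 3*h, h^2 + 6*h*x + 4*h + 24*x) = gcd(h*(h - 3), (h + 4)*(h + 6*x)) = 1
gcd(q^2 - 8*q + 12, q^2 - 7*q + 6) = q - 6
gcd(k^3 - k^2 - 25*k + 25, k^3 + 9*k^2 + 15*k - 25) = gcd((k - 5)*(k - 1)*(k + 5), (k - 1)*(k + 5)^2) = k^2 + 4*k - 5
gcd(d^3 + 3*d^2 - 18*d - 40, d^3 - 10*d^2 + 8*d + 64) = d^2 - 2*d - 8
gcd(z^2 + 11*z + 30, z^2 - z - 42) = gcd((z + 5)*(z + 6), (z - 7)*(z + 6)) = z + 6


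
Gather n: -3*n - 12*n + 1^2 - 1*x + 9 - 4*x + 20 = -15*n - 5*x + 30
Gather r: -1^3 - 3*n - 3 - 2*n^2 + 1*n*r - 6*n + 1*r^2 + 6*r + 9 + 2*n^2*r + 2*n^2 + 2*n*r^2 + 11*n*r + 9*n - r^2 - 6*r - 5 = 2*n*r^2 + r*(2*n^2 + 12*n)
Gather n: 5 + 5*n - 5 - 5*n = 0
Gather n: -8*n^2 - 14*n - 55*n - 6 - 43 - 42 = -8*n^2 - 69*n - 91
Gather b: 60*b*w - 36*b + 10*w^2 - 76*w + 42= b*(60*w - 36) + 10*w^2 - 76*w + 42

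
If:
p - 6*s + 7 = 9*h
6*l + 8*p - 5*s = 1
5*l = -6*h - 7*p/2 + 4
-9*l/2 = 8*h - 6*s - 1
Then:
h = 2579/4279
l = -1542/4279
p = 2672/4279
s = 1569/4279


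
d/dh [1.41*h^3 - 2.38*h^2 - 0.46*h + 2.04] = 4.23*h^2 - 4.76*h - 0.46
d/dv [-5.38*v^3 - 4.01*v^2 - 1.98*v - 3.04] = -16.14*v^2 - 8.02*v - 1.98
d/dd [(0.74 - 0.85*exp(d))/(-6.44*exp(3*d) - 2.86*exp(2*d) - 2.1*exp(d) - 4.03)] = (-10.948*exp(3*d) + 11.8658*exp(2*d) + 4.2328*exp(d) + 4.9795)*exp(d)/(41.4736*exp(6*d) + 36.8368*exp(5*d) + 35.2276*exp(4*d) + 63.9184*exp(3*d) + 27.4616*exp(2*d) + 16.926*exp(d) + 16.2409)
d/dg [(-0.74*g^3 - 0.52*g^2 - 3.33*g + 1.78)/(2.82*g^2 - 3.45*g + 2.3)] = (-2.0868*g^4 + 5.106*g^3 + 6.0786*g^2 - 12.4312*g - 1.518)/(7.9524*g^4 - 19.458*g^3 + 24.8745*g^2 - 15.87*g + 5.29)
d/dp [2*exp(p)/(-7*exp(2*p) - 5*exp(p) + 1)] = (14*exp(2*p) + 2)*exp(p)/(49*exp(4*p) + 70*exp(3*p) + 11*exp(2*p) - 10*exp(p) + 1)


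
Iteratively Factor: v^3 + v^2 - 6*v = (v - 2)*(v^2 + 3*v) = (v - 2)*(v + 3)*(v)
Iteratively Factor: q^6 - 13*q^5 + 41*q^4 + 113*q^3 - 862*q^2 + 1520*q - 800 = (q - 4)*(q^5 - 9*q^4 + 5*q^3 + 133*q^2 - 330*q + 200) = (q - 5)*(q - 4)*(q^4 - 4*q^3 - 15*q^2 + 58*q - 40) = (q - 5)^2*(q - 4)*(q^3 + q^2 - 10*q + 8) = (q - 5)^2*(q - 4)*(q + 4)*(q^2 - 3*q + 2) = (q - 5)^2*(q - 4)*(q - 1)*(q + 4)*(q - 2)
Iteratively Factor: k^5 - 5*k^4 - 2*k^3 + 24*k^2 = (k + 2)*(k^4 - 7*k^3 + 12*k^2) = k*(k + 2)*(k^3 - 7*k^2 + 12*k) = k*(k - 3)*(k + 2)*(k^2 - 4*k) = k*(k - 4)*(k - 3)*(k + 2)*(k)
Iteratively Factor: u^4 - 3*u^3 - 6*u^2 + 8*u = (u)*(u^3 - 3*u^2 - 6*u + 8) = u*(u + 2)*(u^2 - 5*u + 4) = u*(u - 4)*(u + 2)*(u - 1)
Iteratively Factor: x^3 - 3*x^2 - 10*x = (x + 2)*(x^2 - 5*x) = (x - 5)*(x + 2)*(x)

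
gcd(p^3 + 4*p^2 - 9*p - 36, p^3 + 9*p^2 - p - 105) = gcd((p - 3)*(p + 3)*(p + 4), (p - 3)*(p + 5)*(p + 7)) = p - 3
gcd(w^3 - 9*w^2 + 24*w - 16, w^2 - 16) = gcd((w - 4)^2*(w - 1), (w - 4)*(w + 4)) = w - 4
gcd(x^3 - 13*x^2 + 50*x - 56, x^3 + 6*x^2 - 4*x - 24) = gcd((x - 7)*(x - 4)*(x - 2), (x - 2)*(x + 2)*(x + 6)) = x - 2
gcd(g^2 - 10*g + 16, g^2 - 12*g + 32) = g - 8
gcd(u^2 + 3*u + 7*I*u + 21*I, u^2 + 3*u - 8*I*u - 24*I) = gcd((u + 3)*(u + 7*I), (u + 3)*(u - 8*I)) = u + 3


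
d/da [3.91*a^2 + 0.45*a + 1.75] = 7.82*a + 0.45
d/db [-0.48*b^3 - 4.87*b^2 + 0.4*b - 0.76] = -1.44*b^2 - 9.74*b + 0.4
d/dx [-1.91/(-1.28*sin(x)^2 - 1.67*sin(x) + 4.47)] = -(4.8896*sin(x) + 3.1897)*cos(x)/(1.28*sin(x)^2 + 1.67*sin(x) - 4.47)^2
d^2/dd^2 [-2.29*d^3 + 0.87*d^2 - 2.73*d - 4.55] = 1.74 - 13.74*d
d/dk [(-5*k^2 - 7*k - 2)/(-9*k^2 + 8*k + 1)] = (-103*k^2 - 46*k + 9)/(81*k^4 - 144*k^3 + 46*k^2 + 16*k + 1)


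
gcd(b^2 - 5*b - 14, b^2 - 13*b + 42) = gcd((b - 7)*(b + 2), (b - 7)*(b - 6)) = b - 7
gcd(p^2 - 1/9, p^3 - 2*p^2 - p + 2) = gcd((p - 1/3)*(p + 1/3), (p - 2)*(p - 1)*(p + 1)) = 1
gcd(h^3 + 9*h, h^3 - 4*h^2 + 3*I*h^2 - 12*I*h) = h^2 + 3*I*h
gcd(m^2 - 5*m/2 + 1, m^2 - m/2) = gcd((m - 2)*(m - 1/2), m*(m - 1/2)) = m - 1/2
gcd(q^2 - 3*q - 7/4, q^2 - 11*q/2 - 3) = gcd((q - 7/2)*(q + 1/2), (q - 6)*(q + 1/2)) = q + 1/2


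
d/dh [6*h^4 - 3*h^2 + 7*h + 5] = 24*h^3 - 6*h + 7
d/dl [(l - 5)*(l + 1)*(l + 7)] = 3*l^2 + 6*l - 33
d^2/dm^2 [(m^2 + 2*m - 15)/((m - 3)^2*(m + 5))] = 2/(m^3 - 9*m^2 + 27*m - 27)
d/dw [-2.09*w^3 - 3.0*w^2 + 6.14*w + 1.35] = -6.27*w^2 - 6.0*w + 6.14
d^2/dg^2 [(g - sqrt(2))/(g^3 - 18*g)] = 6*(g*(g^2 - 18)*(-g^2 - g*(g - sqrt(2)) + 6) + 3*(g - sqrt(2))*(g^2 - 6)^2)/(g^3*(g^2 - 18)^3)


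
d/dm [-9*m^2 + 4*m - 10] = 4 - 18*m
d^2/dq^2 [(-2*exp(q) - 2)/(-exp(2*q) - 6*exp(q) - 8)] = 2*(exp(4*q) - 2*exp(3*q) - 30*exp(2*q) - 44*exp(q) + 16)*exp(q)/(exp(6*q) + 18*exp(5*q) + 132*exp(4*q) + 504*exp(3*q) + 1056*exp(2*q) + 1152*exp(q) + 512)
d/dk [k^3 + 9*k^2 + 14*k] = 3*k^2 + 18*k + 14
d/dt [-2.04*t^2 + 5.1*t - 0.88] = 5.1 - 4.08*t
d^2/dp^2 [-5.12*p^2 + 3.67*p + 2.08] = -10.2400000000000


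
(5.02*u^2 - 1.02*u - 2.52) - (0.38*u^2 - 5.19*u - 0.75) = 4.64*u^2 + 4.17*u - 1.77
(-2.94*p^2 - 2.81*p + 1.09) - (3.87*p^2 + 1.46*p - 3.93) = -6.81*p^2 - 4.27*p + 5.02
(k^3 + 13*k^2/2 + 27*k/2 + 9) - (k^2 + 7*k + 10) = k^3 + 11*k^2/2 + 13*k/2 - 1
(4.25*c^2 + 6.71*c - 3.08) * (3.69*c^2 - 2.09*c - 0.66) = 15.6825*c^4 + 15.8774*c^3 - 28.1941*c^2 + 2.0086*c + 2.0328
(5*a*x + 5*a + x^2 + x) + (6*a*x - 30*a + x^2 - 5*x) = 11*a*x - 25*a + 2*x^2 - 4*x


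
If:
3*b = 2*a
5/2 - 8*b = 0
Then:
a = 15/32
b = 5/16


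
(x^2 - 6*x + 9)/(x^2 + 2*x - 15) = (x - 3)/(x + 5)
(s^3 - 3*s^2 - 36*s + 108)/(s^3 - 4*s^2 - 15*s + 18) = (s^2 + 3*s - 18)/(s^2 + 2*s - 3)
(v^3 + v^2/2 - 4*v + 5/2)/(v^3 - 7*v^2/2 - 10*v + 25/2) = (v - 1)/(v - 5)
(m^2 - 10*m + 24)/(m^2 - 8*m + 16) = (m - 6)/(m - 4)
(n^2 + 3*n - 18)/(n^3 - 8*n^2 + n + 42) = (n + 6)/(n^2 - 5*n - 14)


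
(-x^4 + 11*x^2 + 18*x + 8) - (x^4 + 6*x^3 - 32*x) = -2*x^4 - 6*x^3 + 11*x^2 + 50*x + 8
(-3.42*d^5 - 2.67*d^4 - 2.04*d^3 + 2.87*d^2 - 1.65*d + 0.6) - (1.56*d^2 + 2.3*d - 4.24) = -3.42*d^5 - 2.67*d^4 - 2.04*d^3 + 1.31*d^2 - 3.95*d + 4.84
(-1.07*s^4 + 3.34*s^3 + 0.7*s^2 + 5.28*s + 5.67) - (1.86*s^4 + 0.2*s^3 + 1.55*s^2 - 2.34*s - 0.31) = -2.93*s^4 + 3.14*s^3 - 0.85*s^2 + 7.62*s + 5.98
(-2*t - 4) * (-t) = 2*t^2 + 4*t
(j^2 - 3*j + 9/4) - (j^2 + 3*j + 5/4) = 1 - 6*j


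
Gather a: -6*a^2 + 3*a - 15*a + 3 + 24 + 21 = -6*a^2 - 12*a + 48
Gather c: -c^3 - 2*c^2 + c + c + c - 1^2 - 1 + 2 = -c^3 - 2*c^2 + 3*c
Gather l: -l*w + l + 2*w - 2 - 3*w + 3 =l*(1 - w) - w + 1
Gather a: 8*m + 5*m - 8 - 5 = 13*m - 13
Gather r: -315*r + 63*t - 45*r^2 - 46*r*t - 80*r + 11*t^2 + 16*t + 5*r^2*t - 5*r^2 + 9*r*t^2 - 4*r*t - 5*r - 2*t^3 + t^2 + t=r^2*(5*t - 50) + r*(9*t^2 - 50*t - 400) - 2*t^3 + 12*t^2 + 80*t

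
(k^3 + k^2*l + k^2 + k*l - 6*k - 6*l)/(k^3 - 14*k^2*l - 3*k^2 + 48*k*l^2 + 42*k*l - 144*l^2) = (k^3 + k^2*l + k^2 + k*l - 6*k - 6*l)/(k^3 - 14*k^2*l - 3*k^2 + 48*k*l^2 + 42*k*l - 144*l^2)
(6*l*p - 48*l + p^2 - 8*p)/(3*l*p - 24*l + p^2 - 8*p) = (6*l + p)/(3*l + p)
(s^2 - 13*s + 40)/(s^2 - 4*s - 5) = (s - 8)/(s + 1)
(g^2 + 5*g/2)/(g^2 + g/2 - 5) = g/(g - 2)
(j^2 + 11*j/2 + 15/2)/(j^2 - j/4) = 2*(2*j^2 + 11*j + 15)/(j*(4*j - 1))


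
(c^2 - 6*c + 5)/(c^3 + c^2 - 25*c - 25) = (c - 1)/(c^2 + 6*c + 5)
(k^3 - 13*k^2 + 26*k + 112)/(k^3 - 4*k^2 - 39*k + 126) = (k^2 - 6*k - 16)/(k^2 + 3*k - 18)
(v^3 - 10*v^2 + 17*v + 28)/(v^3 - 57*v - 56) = (v^2 - 11*v + 28)/(v^2 - v - 56)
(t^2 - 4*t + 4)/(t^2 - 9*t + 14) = (t - 2)/(t - 7)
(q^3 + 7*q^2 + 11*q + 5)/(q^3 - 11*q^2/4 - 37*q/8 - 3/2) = 8*(q^3 + 7*q^2 + 11*q + 5)/(8*q^3 - 22*q^2 - 37*q - 12)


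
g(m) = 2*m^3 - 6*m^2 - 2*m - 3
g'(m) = 6*m^2 - 12*m - 2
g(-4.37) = -275.75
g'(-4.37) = 165.02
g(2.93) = -10.06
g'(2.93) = 14.35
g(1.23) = -10.82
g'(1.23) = -7.68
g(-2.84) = -91.53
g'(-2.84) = 80.47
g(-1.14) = -11.48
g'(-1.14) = 19.48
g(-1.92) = -35.43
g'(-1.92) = 43.16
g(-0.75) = -5.72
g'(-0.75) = 10.38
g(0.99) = -8.92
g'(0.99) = -8.00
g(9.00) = 951.00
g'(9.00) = 376.00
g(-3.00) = -105.00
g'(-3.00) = 88.00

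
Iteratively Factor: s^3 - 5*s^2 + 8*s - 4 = (s - 2)*(s^2 - 3*s + 2) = (s - 2)^2*(s - 1)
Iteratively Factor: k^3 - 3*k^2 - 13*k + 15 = (k + 3)*(k^2 - 6*k + 5) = (k - 5)*(k + 3)*(k - 1)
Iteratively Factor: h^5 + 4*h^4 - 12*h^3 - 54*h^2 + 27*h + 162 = (h - 3)*(h^4 + 7*h^3 + 9*h^2 - 27*h - 54) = (h - 3)*(h + 3)*(h^3 + 4*h^2 - 3*h - 18) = (h - 3)*(h + 3)^2*(h^2 + h - 6) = (h - 3)*(h - 2)*(h + 3)^2*(h + 3)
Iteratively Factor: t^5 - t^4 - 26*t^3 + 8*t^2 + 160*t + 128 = (t + 2)*(t^4 - 3*t^3 - 20*t^2 + 48*t + 64) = (t - 4)*(t + 2)*(t^3 + t^2 - 16*t - 16) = (t - 4)*(t + 1)*(t + 2)*(t^2 - 16) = (t - 4)^2*(t + 1)*(t + 2)*(t + 4)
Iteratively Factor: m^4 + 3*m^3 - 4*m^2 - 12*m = (m - 2)*(m^3 + 5*m^2 + 6*m) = (m - 2)*(m + 3)*(m^2 + 2*m) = m*(m - 2)*(m + 3)*(m + 2)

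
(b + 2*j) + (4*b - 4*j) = 5*b - 2*j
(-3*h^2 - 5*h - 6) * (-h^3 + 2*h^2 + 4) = 3*h^5 - h^4 - 4*h^3 - 24*h^2 - 20*h - 24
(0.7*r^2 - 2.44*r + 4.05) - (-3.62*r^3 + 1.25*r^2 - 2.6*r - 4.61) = 3.62*r^3 - 0.55*r^2 + 0.16*r + 8.66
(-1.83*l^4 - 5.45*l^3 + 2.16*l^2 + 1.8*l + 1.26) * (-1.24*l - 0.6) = 2.2692*l^5 + 7.856*l^4 + 0.5916*l^3 - 3.528*l^2 - 2.6424*l - 0.756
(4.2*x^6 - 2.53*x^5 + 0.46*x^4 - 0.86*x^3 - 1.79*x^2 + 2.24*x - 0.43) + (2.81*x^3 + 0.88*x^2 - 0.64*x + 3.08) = 4.2*x^6 - 2.53*x^5 + 0.46*x^4 + 1.95*x^3 - 0.91*x^2 + 1.6*x + 2.65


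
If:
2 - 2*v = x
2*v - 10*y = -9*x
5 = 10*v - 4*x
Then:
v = 13/18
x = 5/9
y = 29/45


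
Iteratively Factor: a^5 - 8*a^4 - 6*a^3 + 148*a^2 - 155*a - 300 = (a + 1)*(a^4 - 9*a^3 + 3*a^2 + 145*a - 300) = (a + 1)*(a + 4)*(a^3 - 13*a^2 + 55*a - 75) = (a - 5)*(a + 1)*(a + 4)*(a^2 - 8*a + 15) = (a - 5)*(a - 3)*(a + 1)*(a + 4)*(a - 5)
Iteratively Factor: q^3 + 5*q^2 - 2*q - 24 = (q - 2)*(q^2 + 7*q + 12) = (q - 2)*(q + 3)*(q + 4)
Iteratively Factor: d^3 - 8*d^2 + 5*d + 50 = (d - 5)*(d^2 - 3*d - 10) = (d - 5)*(d + 2)*(d - 5)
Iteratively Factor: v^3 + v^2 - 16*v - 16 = (v + 1)*(v^2 - 16) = (v + 1)*(v + 4)*(v - 4)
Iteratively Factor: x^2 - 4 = (x + 2)*(x - 2)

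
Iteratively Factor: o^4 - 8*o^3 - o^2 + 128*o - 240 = (o + 4)*(o^3 - 12*o^2 + 47*o - 60) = (o - 3)*(o + 4)*(o^2 - 9*o + 20) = (o - 5)*(o - 3)*(o + 4)*(o - 4)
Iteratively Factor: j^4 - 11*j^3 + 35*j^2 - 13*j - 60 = (j - 3)*(j^3 - 8*j^2 + 11*j + 20) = (j - 4)*(j - 3)*(j^2 - 4*j - 5) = (j - 5)*(j - 4)*(j - 3)*(j + 1)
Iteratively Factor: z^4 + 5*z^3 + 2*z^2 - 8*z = (z - 1)*(z^3 + 6*z^2 + 8*z) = (z - 1)*(z + 4)*(z^2 + 2*z) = z*(z - 1)*(z + 4)*(z + 2)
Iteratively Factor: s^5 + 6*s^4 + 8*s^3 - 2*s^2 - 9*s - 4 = (s - 1)*(s^4 + 7*s^3 + 15*s^2 + 13*s + 4) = (s - 1)*(s + 1)*(s^3 + 6*s^2 + 9*s + 4) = (s - 1)*(s + 1)^2*(s^2 + 5*s + 4) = (s - 1)*(s + 1)^3*(s + 4)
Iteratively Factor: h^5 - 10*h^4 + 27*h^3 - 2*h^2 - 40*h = (h - 4)*(h^4 - 6*h^3 + 3*h^2 + 10*h) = h*(h - 4)*(h^3 - 6*h^2 + 3*h + 10) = h*(h - 4)*(h + 1)*(h^2 - 7*h + 10) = h*(h - 5)*(h - 4)*(h + 1)*(h - 2)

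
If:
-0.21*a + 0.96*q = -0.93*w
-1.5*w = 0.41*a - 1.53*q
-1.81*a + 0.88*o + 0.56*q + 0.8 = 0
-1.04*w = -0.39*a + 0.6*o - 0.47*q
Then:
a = 0.89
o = 0.79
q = 0.22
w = -0.02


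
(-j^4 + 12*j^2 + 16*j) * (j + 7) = -j^5 - 7*j^4 + 12*j^3 + 100*j^2 + 112*j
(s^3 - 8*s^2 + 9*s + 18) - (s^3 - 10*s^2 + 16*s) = 2*s^2 - 7*s + 18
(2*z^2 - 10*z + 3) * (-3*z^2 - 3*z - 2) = -6*z^4 + 24*z^3 + 17*z^2 + 11*z - 6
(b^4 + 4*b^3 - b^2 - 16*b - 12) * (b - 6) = b^5 - 2*b^4 - 25*b^3 - 10*b^2 + 84*b + 72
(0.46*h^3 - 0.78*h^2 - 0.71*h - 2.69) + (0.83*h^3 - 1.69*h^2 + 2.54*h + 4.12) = 1.29*h^3 - 2.47*h^2 + 1.83*h + 1.43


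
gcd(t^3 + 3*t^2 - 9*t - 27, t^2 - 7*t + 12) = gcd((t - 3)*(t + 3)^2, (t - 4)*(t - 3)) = t - 3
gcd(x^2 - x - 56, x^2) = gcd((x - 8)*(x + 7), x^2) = 1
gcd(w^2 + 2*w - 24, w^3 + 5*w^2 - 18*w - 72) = w^2 + 2*w - 24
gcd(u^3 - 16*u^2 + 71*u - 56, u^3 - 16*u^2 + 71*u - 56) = u^3 - 16*u^2 + 71*u - 56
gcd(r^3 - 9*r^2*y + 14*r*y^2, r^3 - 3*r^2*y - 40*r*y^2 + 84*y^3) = r^2 - 9*r*y + 14*y^2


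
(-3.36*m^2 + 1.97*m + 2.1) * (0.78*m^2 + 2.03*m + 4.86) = -2.6208*m^4 - 5.2842*m^3 - 10.6925*m^2 + 13.8372*m + 10.206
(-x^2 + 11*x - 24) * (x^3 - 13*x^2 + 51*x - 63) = -x^5 + 24*x^4 - 218*x^3 + 936*x^2 - 1917*x + 1512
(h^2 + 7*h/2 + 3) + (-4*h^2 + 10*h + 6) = -3*h^2 + 27*h/2 + 9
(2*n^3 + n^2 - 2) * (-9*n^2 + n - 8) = -18*n^5 - 7*n^4 - 15*n^3 + 10*n^2 - 2*n + 16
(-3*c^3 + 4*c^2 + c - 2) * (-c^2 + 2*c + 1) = 3*c^5 - 10*c^4 + 4*c^3 + 8*c^2 - 3*c - 2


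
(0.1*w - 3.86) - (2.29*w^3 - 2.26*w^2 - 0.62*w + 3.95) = -2.29*w^3 + 2.26*w^2 + 0.72*w - 7.81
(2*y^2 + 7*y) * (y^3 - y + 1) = 2*y^5 + 7*y^4 - 2*y^3 - 5*y^2 + 7*y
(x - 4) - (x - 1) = -3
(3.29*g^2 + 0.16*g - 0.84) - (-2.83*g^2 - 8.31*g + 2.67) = 6.12*g^2 + 8.47*g - 3.51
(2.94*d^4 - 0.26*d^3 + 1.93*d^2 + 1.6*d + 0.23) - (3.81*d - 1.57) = 2.94*d^4 - 0.26*d^3 + 1.93*d^2 - 2.21*d + 1.8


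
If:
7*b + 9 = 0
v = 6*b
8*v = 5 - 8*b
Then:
No Solution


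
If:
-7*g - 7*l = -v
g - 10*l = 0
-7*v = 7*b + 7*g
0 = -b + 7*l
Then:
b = 0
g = 0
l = 0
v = 0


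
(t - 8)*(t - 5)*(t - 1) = t^3 - 14*t^2 + 53*t - 40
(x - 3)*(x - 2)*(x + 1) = x^3 - 4*x^2 + x + 6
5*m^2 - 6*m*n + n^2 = (-5*m + n)*(-m + n)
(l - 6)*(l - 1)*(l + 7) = l^3 - 43*l + 42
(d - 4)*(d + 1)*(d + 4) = d^3 + d^2 - 16*d - 16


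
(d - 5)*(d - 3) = d^2 - 8*d + 15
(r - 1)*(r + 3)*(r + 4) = r^3 + 6*r^2 + 5*r - 12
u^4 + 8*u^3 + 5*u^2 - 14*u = u*(u - 1)*(u + 2)*(u + 7)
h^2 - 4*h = h*(h - 4)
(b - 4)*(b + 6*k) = b^2 + 6*b*k - 4*b - 24*k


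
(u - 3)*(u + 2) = u^2 - u - 6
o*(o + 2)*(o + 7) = o^3 + 9*o^2 + 14*o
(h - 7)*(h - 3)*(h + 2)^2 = h^4 - 6*h^3 - 15*h^2 + 44*h + 84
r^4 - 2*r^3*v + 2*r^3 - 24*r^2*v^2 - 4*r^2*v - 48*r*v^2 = r*(r + 2)*(r - 6*v)*(r + 4*v)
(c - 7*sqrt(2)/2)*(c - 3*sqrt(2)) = c^2 - 13*sqrt(2)*c/2 + 21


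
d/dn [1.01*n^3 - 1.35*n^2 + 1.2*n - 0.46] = 3.03*n^2 - 2.7*n + 1.2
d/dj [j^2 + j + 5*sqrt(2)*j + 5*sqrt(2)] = 2*j + 1 + 5*sqrt(2)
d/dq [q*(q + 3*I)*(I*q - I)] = 3*I*q^2 - 2*q*(3 + I) + 3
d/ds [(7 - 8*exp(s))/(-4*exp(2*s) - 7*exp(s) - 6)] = (-32*exp(2*s) + 56*exp(s) + 97)*exp(s)/(16*exp(4*s) + 56*exp(3*s) + 97*exp(2*s) + 84*exp(s) + 36)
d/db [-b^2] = -2*b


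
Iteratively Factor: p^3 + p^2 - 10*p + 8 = (p - 2)*(p^2 + 3*p - 4) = (p - 2)*(p + 4)*(p - 1)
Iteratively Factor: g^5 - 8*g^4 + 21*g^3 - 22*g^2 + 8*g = (g - 1)*(g^4 - 7*g^3 + 14*g^2 - 8*g) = (g - 2)*(g - 1)*(g^3 - 5*g^2 + 4*g) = (g - 2)*(g - 1)^2*(g^2 - 4*g) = (g - 4)*(g - 2)*(g - 1)^2*(g)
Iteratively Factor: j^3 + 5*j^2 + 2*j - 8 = (j + 2)*(j^2 + 3*j - 4) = (j + 2)*(j + 4)*(j - 1)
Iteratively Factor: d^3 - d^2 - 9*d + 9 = (d - 3)*(d^2 + 2*d - 3) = (d - 3)*(d - 1)*(d + 3)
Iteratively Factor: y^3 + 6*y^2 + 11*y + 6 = (y + 3)*(y^2 + 3*y + 2) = (y + 1)*(y + 3)*(y + 2)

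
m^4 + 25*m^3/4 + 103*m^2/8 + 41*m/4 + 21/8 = (m + 1/2)*(m + 1)*(m + 7/4)*(m + 3)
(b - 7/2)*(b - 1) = b^2 - 9*b/2 + 7/2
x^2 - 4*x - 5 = (x - 5)*(x + 1)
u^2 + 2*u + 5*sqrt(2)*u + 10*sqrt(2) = (u + 2)*(u + 5*sqrt(2))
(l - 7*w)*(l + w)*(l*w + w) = l^3*w - 6*l^2*w^2 + l^2*w - 7*l*w^3 - 6*l*w^2 - 7*w^3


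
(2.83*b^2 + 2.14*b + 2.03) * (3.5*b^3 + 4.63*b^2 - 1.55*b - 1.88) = 9.905*b^5 + 20.5929*b^4 + 12.6267*b^3 + 0.761499999999999*b^2 - 7.1697*b - 3.8164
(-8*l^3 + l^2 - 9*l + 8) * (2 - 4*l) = 32*l^4 - 20*l^3 + 38*l^2 - 50*l + 16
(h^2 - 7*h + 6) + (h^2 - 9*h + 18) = 2*h^2 - 16*h + 24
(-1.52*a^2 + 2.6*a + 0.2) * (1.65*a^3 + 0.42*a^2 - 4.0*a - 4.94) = -2.508*a^5 + 3.6516*a^4 + 7.502*a^3 - 2.8072*a^2 - 13.644*a - 0.988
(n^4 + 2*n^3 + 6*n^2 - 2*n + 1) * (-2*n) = -2*n^5 - 4*n^4 - 12*n^3 + 4*n^2 - 2*n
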